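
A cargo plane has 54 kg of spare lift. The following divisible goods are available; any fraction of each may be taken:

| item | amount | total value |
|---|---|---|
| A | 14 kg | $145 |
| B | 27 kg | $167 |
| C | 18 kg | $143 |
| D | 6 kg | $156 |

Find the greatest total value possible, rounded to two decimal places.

542.96

Take in order of value per unit:
- D (156/6 per unit): all 6 → value 156, running total 156.00
- A (145/14 per unit): all 14 → value 145, running total 301.00
- C (143/18 per unit): all 18 → value 143, running total 444.00
- B (167/27 per unit): 16 of 27 → value 16×167/27 = 98.9630, running total 542.96
Total 542.96.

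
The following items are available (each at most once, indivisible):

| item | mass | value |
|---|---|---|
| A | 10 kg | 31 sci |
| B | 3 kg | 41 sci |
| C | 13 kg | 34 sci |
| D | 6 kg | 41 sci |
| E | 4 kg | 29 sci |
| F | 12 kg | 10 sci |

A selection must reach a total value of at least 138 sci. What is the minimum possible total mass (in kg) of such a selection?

23

Subsets with value ≥ 138, sorted by total mass:
- A+B+D+E: mass 23, value 142
- B+C+D+E: mass 26, value 145
- A+B+C+D: mass 32, value 147
- A+B+D+E+F: mass 35, value 152
Minimum mass: 23 kg.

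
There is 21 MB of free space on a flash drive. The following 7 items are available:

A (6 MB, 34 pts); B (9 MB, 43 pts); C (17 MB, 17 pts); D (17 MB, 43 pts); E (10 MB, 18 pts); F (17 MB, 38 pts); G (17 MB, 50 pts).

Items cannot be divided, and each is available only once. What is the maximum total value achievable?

77 pts

Check high-value combinations within 21 MB:
- A+B: size 6+9=15, value 34+43=77
- B+E: size 9+10=19, value 43+18=61
- A+E: size 6+10=16, value 34+18=52
Best: 77 pts.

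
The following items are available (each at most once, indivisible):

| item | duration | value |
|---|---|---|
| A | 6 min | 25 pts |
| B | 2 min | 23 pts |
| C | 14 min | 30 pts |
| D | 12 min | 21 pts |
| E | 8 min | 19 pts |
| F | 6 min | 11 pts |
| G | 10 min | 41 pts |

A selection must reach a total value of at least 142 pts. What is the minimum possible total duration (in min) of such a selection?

Subsets with value ≥ 142, sorted by total duration:
- A+B+C+E+F+G: duration 46, value 149
- A+B+C+D+F+G: duration 50, value 151
- A+B+C+D+E+G: duration 52, value 159
Minimum duration: 46 min.

46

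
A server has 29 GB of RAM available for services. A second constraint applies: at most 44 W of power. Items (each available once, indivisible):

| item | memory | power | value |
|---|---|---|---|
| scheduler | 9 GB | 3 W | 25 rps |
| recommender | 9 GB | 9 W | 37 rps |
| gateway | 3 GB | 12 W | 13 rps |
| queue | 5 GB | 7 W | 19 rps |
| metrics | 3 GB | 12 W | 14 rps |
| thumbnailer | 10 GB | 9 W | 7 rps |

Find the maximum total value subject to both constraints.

108 rps

Feasible sets respecting both limits:
- scheduler+recommender+gateway+queue+metrics: memory 29, power 43, value 108
- scheduler+recommender+queue+metrics: memory 26, power 31, value 95
- scheduler+recommender+gateway+queue: memory 26, power 31, value 94
- scheduler+recommender+gateway+metrics: memory 24, power 36, value 89
Best: 108 rps.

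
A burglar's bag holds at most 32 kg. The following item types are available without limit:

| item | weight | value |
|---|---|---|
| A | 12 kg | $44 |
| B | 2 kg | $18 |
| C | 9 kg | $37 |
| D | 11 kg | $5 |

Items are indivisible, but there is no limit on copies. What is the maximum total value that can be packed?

Best value-per-unit is B at 18/2, and filling with it alone uses weight 16×2=32. No mix of the others beats 16×18 = 288.

$288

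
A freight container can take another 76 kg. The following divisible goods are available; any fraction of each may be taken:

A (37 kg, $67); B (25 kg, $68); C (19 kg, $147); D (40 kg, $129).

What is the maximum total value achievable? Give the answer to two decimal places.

Take in order of value per unit:
- C (147/19 per unit): all 19 → value 147, running total 147.00
- D (129/40 per unit): all 40 → value 129, running total 276.00
- B (68/25 per unit): 17 of 25 → value 17×68/25 = 46.2400, running total 322.24
Total 322.24.

322.24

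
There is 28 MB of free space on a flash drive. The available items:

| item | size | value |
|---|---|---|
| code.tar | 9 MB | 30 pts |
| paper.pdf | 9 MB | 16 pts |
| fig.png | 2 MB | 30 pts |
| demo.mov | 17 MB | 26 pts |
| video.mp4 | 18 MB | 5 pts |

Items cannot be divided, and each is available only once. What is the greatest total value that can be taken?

86 pts

Check high-value combinations within 28 MB:
- code.tar+fig.png+demo.mov: size 9+2+17=28, value 30+30+26=86
- code.tar+paper.pdf+fig.png: size 9+9+2=20, value 30+16+30=76
- paper.pdf+fig.png+demo.mov: size 9+2+17=28, value 16+30+26=72
- code.tar+fig.png: size 9+2=11, value 30+30=60
Best: 86 pts.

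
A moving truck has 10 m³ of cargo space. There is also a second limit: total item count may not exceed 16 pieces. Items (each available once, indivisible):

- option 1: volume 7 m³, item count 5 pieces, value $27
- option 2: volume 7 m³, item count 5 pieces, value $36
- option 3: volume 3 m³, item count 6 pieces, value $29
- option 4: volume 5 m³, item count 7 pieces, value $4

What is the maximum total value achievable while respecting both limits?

Feasible sets respecting both limits:
- option 2+option 3: volume 10, item count 11, value 65
- option 1+option 3: volume 10, item count 11, value 56
- option 2: volume 7, item count 5, value 36
- option 3+option 4: volume 8, item count 13, value 33
Best: $65.

$65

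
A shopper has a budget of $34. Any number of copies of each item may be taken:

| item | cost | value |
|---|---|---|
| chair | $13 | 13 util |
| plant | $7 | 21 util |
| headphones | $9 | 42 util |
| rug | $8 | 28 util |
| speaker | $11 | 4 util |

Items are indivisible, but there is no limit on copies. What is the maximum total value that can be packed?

147 util

Best value-per-unit is headphones at 42/9; filling with it alone gives 3×42 = 126.
Optimal mix: 1×plant + 3×headphones → cost 34, value 147.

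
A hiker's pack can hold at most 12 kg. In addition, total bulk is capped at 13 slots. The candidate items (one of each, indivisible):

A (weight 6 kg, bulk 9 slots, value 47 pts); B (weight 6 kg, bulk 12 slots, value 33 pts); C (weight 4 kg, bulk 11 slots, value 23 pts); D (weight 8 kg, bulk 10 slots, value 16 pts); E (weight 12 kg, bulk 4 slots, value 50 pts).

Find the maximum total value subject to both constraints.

Feasible sets respecting both limits:
- E: weight 12, bulk 4, value 50
- A: weight 6, bulk 9, value 47
- B: weight 6, bulk 12, value 33
Best: 50 pts.

50 pts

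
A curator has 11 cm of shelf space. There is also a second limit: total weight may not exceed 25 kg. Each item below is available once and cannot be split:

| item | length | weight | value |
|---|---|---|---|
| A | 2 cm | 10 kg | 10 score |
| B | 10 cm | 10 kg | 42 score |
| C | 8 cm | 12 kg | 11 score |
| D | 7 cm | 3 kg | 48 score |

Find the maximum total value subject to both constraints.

58 score

Feasible sets respecting both limits:
- A+D: length 9, weight 13, value 58
- D: length 7, weight 3, value 48
- B: length 10, weight 10, value 42
Best: 58 score.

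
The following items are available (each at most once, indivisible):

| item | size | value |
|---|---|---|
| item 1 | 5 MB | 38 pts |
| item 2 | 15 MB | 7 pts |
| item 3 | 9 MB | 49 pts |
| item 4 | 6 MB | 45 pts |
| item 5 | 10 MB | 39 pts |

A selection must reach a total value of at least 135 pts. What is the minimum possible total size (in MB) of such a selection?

30

Subsets with value ≥ 135, sorted by total size:
- item 1+item 3+item 4+item 5: size 30, value 171
- item 1+item 2+item 3+item 4: size 35, value 139
Minimum size: 30 MB.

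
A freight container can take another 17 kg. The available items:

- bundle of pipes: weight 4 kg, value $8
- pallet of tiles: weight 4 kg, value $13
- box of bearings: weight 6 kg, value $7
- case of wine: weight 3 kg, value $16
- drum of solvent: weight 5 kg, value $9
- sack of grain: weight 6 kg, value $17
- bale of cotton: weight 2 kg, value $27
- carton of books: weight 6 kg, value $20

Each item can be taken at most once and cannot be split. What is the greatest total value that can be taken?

Check high-value combinations within 17 kg:
- case of wine+sack of grain+bale of cotton+carton of books: weight 3+6+2+6=17, value 16+17+27+20=80
- pallet of tiles+case of wine+bale of cotton+carton of books: weight 4+3+2+6=15, value 13+16+27+20=76
- pallet of tiles+case of wine+sack of grain+bale of cotton: weight 4+3+6+2=15, value 13+16+17+27=73
- case of wine+drum of solvent+bale of cotton+carton of books: weight 3+5+2+6=16, value 16+9+27+20=72
Best: $80.

$80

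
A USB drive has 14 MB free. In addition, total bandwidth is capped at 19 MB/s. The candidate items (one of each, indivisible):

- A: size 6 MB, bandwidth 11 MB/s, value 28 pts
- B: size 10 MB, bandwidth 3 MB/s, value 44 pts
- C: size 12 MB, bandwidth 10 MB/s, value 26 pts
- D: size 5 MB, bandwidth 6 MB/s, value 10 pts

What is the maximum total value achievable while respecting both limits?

Feasible sets respecting both limits:
- B: size 10, bandwidth 3, value 44
- A+D: size 11, bandwidth 17, value 38
- A: size 6, bandwidth 11, value 28
- C: size 12, bandwidth 10, value 26
Best: 44 pts.

44 pts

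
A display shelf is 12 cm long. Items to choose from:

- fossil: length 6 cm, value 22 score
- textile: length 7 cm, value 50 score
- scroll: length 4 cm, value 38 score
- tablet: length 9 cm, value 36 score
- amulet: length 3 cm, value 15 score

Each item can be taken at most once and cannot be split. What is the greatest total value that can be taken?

88 score

Check high-value combinations within 12 cm:
- textile+scroll: length 7+4=11, value 50+38=88
- textile+amulet: length 7+3=10, value 50+15=65
- fossil+scroll: length 6+4=10, value 22+38=60
- scroll+amulet: length 4+3=7, value 38+15=53
Best: 88 score.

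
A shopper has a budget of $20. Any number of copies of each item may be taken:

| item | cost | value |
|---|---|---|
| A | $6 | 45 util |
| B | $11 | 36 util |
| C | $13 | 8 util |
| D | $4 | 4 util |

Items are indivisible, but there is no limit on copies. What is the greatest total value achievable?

Best value-per-unit is A at 45/6, and filling with it alone uses cost 3×6=18. No mix of the others beats 3×45 = 135.

135 util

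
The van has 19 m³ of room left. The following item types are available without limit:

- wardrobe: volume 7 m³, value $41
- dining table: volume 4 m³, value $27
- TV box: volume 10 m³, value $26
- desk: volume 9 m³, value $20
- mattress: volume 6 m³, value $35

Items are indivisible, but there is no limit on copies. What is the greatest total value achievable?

Best value-per-unit is dining table at 27/4; filling with it alone gives 4×27 = 108.
Optimal mix: 1×wardrobe + 3×dining table → volume 19, value 122.

$122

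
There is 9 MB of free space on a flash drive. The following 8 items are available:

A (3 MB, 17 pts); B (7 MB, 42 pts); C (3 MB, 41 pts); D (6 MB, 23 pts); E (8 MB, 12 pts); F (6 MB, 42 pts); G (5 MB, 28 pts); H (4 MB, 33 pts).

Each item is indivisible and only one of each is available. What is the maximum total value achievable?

83 pts

Check high-value combinations within 9 MB:
- C+F: size 3+6=9, value 41+42=83
- C+H: size 3+4=7, value 41+33=74
- C+G: size 3+5=8, value 41+28=69
Best: 83 pts.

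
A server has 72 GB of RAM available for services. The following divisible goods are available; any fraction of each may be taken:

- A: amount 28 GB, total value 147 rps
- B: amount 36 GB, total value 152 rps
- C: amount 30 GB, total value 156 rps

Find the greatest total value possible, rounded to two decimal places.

362.11

Take in order of value per unit:
- A (147/28 per unit): all 28 → value 147, running total 147.00
- C (156/30 per unit): all 30 → value 156, running total 303.00
- B (152/36 per unit): 14 of 36 → value 14×152/36 = 59.1111, running total 362.11
Total 362.11.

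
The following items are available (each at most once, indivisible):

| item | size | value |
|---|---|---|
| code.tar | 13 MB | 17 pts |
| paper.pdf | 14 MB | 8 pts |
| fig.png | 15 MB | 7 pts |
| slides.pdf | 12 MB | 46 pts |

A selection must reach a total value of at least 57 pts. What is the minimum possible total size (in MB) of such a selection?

Subsets with value ≥ 57, sorted by total size:
- code.tar+slides.pdf: size 25, value 63
- code.tar+paper.pdf+slides.pdf: size 39, value 71
- code.tar+fig.png+slides.pdf: size 40, value 70
Minimum size: 25 MB.

25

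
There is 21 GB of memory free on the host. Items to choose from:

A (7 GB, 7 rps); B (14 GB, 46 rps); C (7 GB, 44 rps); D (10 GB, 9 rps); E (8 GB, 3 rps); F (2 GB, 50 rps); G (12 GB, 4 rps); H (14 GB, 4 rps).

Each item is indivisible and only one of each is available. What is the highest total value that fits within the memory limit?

Check high-value combinations within 21 GB:
- C+D+F: memory 7+10+2=19, value 44+9+50=103
- A+C+F: memory 7+7+2=16, value 7+44+50=101
- C+F+G: memory 7+2+12=21, value 44+50+4=98
- C+E+F: memory 7+8+2=17, value 44+3+50=97
- B+F: memory 14+2=16, value 46+50=96
Best: 103 rps.

103 rps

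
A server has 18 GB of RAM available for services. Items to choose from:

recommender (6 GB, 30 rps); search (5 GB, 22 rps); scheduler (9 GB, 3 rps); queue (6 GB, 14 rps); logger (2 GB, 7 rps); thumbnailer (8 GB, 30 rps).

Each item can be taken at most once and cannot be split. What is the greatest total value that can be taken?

67 rps

This is a 0/1 knapsack; check combinations near the capacity.
- recommender+logger+thumbnailer: memory 6+2+8=16, value 30+7+30=67
- recommender+search+queue: memory 6+5+6=17, value 30+22+14=66
- recommender+thumbnailer: memory 6+8=14, value 30+30=60
- recommender+search+logger: memory 6+5+2=13, value 30+22+7=59
Best: 67 rps.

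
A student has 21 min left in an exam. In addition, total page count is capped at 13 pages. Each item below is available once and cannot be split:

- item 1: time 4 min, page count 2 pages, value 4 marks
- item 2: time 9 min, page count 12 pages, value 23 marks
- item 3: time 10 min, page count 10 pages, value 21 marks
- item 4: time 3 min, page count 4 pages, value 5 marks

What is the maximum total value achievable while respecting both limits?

25 marks

Feasible sets respecting both limits:
- item 1+item 3: time 14, page count 12, value 25
- item 2: time 9, page count 12, value 23
- item 3: time 10, page count 10, value 21
- item 1+item 4: time 7, page count 6, value 9
Best: 25 marks.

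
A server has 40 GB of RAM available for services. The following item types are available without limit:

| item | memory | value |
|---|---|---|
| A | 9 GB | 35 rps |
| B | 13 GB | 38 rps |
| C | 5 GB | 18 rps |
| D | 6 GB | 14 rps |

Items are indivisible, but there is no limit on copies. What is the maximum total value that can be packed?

Best value-per-unit is A at 35/9; filling with it alone gives 4×35 = 140.
Optimal mix: 8×C → memory 40, value 144.

144 rps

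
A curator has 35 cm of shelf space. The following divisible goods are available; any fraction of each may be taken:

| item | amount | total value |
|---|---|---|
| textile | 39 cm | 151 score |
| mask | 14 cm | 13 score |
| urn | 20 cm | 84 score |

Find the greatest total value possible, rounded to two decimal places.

Take in order of value per unit:
- urn (84/20 per unit): all 20 → value 84, running total 84.00
- textile (151/39 per unit): 15 of 39 → value 15×151/39 = 58.0769, running total 142.08
Total 142.08.

142.08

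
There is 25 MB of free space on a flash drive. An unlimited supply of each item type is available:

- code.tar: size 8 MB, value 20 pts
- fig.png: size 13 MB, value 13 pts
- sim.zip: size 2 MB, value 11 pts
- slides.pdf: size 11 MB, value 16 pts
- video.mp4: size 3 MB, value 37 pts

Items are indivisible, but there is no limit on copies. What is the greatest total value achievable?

Best value-per-unit is video.mp4 at 37/3, and filling with it alone uses size 8×3=24. No mix of the others beats 8×37 = 296.

296 pts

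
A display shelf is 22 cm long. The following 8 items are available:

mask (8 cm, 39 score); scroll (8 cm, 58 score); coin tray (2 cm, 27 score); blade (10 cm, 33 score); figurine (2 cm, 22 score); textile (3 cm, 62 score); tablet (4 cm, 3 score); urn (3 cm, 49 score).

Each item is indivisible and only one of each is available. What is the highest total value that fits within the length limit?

Check high-value combinations within 22 cm:
- scroll+coin tray+figurine+textile+tablet+urn: length 8+2+2+3+4+3=22, value 58+27+22+62+3+49=221
- scroll+coin tray+figurine+textile+urn: length 8+2+2+3+3=18, value 58+27+22+62+49=218
- mask+scroll+textile+urn: length 8+8+3+3=22, value 39+58+62+49=208
- mask+coin tray+figurine+textile+tablet+urn: length 8+2+2+3+4+3=22, value 39+27+22+62+3+49=202
- mask+coin tray+figurine+textile+urn: length 8+2+2+3+3=18, value 39+27+22+62+49=199
Best: 221 score.

221 score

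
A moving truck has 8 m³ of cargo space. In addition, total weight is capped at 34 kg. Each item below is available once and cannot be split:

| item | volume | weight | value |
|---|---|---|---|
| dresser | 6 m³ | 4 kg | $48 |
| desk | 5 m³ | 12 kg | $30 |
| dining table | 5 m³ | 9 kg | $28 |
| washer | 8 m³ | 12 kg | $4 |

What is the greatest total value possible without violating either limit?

Feasible sets respecting both limits:
- dresser: volume 6, weight 4, value 48
- desk: volume 5, weight 12, value 30
- dining table: volume 5, weight 9, value 28
- washer: volume 8, weight 12, value 4
Best: $48.

$48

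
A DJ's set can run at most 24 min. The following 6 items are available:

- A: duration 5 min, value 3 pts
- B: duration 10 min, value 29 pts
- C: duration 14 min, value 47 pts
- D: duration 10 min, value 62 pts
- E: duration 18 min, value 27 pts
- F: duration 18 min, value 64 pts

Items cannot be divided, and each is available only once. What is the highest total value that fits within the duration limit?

109 pts

Check high-value combinations within 24 min:
- C+D: duration 14+10=24, value 47+62=109
- B+D: duration 10+10=20, value 29+62=91
- B+C: duration 10+14=24, value 29+47=76
Best: 109 pts.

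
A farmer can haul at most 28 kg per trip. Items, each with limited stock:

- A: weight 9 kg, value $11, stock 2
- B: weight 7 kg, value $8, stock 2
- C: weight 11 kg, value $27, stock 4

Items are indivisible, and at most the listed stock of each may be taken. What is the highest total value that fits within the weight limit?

Best selections within weight 28 and stock limits:
- 2×C: weight 22, value 54
- 1×A + 1×B + 1×C: weight 27, value 46
Best: $54.

$54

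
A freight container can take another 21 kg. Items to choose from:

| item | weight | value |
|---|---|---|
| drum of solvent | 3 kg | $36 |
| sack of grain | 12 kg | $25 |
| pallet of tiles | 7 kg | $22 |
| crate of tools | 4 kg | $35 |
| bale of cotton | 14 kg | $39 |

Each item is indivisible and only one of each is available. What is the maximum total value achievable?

Check high-value combinations within 21 kg:
- drum of solvent+crate of tools+bale of cotton: weight 3+4+14=21, value 36+35+39=110
- drum of solvent+sack of grain+crate of tools: weight 3+12+4=19, value 36+25+35=96
- drum of solvent+pallet of tiles+crate of tools: weight 3+7+4=14, value 36+22+35=93
Best: $110.

$110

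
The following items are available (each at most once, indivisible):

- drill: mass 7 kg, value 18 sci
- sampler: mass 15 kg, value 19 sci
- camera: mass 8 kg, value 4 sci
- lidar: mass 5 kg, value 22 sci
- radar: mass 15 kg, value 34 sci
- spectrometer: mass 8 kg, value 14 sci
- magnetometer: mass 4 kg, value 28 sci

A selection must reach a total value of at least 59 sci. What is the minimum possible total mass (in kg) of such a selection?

Subsets with value ≥ 59, sorted by total mass:
- drill+lidar+magnetometer: mass 16, value 68
- lidar+spectrometer+magnetometer: mass 17, value 64
Minimum mass: 16 kg.

16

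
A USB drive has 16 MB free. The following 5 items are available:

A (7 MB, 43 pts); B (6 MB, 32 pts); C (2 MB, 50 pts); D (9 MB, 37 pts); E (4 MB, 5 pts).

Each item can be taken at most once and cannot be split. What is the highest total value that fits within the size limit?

125 pts

Check high-value combinations within 16 MB:
- A+B+C: size 7+6+2=15, value 43+32+50=125
- A+C+E: size 7+2+4=13, value 43+50+5=98
- A+C: size 7+2=9, value 43+50=93
- C+D+E: size 2+9+4=15, value 50+37+5=92
Best: 125 pts.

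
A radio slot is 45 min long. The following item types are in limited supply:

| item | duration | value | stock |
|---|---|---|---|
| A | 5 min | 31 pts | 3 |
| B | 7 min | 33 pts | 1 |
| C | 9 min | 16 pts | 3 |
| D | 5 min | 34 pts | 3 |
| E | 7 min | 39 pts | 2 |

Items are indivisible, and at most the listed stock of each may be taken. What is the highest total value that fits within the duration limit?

273 pts

Best selections within duration 45 and stock limits:
- 3×A + 3×D + 2×E: duration 44, value 273
- 3×A + 1×B + 3×D + 1×E: duration 44, value 267
- 1×A + 1×B + 3×D + 2×E: duration 41, value 244
- 2×A + 3×D + 2×E: duration 39, value 242
Best: 273 pts.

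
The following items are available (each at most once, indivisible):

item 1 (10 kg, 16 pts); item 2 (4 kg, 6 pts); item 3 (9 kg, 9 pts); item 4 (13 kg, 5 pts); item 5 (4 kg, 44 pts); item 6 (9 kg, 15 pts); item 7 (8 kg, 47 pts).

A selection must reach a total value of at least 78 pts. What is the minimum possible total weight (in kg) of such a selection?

12

Subsets with value ≥ 78, sorted by total weight:
- item 5+item 7: weight 12, value 91
- item 2+item 5+item 7: weight 16, value 97
- item 5+item 6+item 7: weight 21, value 106
Minimum weight: 12 kg.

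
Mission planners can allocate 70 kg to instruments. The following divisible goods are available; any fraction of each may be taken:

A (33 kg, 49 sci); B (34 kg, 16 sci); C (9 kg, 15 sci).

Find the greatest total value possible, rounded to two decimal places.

Take in order of value per unit:
- C (15/9 per unit): all 9 → value 15, running total 15.00
- A (49/33 per unit): all 33 → value 49, running total 64.00
- B (16/34 per unit): 28 of 34 → value 28×16/34 = 13.1765, running total 77.18
Total 77.18.

77.18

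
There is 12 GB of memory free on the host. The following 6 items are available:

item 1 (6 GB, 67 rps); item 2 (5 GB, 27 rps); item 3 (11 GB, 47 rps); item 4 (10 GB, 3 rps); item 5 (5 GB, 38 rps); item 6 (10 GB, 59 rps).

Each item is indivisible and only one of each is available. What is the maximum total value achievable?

105 rps

This is a 0/1 knapsack; check combinations near the capacity.
- item 1+item 5: memory 6+5=11, value 67+38=105
- item 1+item 2: memory 6+5=11, value 67+27=94
- item 1: memory 6, value 67
- item 2+item 5: memory 5+5=10, value 27+38=65
Best: 105 rps.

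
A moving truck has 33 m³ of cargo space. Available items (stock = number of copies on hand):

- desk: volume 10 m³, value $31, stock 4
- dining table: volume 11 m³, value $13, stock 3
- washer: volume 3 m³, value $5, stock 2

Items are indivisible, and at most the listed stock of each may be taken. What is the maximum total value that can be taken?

$98

Best selections within volume 33 and stock limits:
- 3×desk + 1×washer: volume 33, value 98
- 3×desk: volume 30, value 93
- 2×desk + 1×dining table: volume 31, value 75
- 2×desk + 2×washer: volume 26, value 72
Best: $98.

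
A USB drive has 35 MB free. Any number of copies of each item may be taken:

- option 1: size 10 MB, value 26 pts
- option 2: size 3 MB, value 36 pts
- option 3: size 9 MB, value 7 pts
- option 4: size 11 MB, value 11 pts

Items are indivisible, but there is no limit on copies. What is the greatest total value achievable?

396 pts

Best value-per-unit is option 2 at 36/3, and filling with it alone uses size 11×3=33. No mix of the others beats 11×36 = 396.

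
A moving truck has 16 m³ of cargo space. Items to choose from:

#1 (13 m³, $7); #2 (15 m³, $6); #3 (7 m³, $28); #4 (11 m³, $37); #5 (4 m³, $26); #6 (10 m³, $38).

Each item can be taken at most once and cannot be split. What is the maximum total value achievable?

$64

Check high-value combinations within 16 m³:
- #5+#6: volume 4+10=14, value 26+38=64
- #4+#5: volume 11+4=15, value 37+26=63
- #3+#5: volume 7+4=11, value 28+26=54
- #6: volume 10, value 38
- #4: volume 11, value 37
Best: $64.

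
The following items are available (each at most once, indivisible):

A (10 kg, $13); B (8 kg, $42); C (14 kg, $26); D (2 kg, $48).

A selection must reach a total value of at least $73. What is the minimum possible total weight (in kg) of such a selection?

10

Subsets with value ≥ 73, sorted by total weight:
- B+D: weight 10, value 90
- C+D: weight 16, value 74
- A+B+D: weight 20, value 103
Minimum weight: 10 kg.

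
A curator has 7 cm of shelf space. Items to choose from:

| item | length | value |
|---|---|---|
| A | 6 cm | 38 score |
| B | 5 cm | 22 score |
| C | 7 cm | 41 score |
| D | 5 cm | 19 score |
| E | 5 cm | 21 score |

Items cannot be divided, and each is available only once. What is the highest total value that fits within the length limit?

41 score

Check high-value combinations within 7 cm:
- C: length 7, value 41
- A: length 6, value 38
- B: length 5, value 22
- E: length 5, value 21
Best: 41 score.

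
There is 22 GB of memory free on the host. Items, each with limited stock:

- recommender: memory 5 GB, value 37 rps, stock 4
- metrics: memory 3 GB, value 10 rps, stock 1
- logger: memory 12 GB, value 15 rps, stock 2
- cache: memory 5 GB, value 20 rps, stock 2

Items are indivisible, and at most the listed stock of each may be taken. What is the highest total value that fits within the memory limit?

148 rps

Best selections within memory 22 and stock limits:
- 4×recommender: memory 20, value 148
- 3×recommender + 1×cache: memory 20, value 131
Best: 148 rps.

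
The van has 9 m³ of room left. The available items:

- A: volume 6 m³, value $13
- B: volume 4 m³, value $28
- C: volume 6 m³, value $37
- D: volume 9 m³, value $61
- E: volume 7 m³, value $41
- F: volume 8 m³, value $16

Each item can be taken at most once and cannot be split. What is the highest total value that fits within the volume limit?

Check high-value combinations within 9 m³:
- D: volume 9, value 61
- E: volume 7, value 41
- C: volume 6, value 37
- B: volume 4, value 28
Best: $61.

$61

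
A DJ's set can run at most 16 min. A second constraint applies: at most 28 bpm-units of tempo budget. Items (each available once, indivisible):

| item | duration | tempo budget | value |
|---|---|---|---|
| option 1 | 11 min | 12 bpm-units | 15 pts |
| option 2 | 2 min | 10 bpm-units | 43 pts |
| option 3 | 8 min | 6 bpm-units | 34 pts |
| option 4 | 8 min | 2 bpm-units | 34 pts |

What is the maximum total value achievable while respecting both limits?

Feasible sets respecting both limits:
- option 2+option 3: duration 10, tempo budget 16, value 77
- option 2+option 4: duration 10, tempo budget 12, value 77
- option 3+option 4: duration 16, tempo budget 8, value 68
- option 1+option 2: duration 13, tempo budget 22, value 58
Best: 77 pts.

77 pts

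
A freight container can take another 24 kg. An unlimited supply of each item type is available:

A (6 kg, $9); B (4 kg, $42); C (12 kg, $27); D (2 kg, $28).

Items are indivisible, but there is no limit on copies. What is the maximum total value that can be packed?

Best value-per-unit is D at 28/2, and filling with it alone uses weight 12×2=24. No mix of the others beats 12×28 = 336.

$336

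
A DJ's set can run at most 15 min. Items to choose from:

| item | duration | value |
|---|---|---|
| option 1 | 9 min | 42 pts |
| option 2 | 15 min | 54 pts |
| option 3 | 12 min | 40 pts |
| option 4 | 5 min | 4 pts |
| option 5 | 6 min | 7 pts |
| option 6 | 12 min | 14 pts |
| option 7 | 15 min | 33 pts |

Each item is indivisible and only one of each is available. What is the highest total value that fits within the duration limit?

This is a 0/1 knapsack; check combinations near the capacity.
- option 2: duration 15, value 54
- option 1+option 5: duration 9+6=15, value 42+7=49
- option 1+option 4: duration 9+5=14, value 42+4=46
Best: 54 pts.

54 pts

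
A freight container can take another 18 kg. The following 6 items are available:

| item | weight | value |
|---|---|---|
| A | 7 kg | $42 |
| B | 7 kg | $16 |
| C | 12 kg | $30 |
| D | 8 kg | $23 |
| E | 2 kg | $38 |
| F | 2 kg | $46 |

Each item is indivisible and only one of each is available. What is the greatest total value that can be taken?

This is a 0/1 knapsack; check combinations near the capacity.
- A+B+E+F: weight 7+7+2+2=18, value 42+16+38+46=142
- A+E+F: weight 7+2+2=11, value 42+38+46=126
- C+E+F: weight 12+2+2=16, value 30+38+46=114
Best: $142.

$142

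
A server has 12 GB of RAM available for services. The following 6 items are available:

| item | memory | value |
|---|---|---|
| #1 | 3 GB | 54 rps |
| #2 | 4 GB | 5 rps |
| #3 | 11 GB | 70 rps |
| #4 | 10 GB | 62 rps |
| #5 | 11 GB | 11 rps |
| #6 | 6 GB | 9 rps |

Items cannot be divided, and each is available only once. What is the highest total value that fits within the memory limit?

Check high-value combinations within 12 GB:
- #3: memory 11, value 70
- #1+#6: memory 3+6=9, value 54+9=63
- #4: memory 10, value 62
Best: 70 rps.

70 rps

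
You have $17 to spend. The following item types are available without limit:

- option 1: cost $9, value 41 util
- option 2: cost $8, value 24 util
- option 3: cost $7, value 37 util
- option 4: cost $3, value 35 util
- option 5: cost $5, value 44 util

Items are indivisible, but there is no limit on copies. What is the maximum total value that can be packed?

184 util

Best value-per-unit is option 4 at 35/3; filling with it alone gives 5×35 = 175.
Optimal mix: 4×option 4 + 1×option 5 → cost 17, value 184.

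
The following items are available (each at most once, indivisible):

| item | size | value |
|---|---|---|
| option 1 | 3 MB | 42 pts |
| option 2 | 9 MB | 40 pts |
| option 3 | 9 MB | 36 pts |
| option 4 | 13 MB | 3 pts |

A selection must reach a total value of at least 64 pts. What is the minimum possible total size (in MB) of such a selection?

12

Subsets with value ≥ 64, sorted by total size:
- option 1+option 2: size 12, value 82
- option 1+option 3: size 12, value 78
- option 2+option 3: size 18, value 76
- option 1+option 2+option 3: size 21, value 118
Minimum size: 12 MB.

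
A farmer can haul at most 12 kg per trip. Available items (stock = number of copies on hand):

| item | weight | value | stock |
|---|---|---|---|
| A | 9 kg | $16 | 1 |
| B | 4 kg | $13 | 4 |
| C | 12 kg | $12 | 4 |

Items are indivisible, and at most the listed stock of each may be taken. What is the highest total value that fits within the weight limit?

Best selections within weight 12 and stock limits:
- 3×B: weight 12, value 39
- 2×B: weight 8, value 26
Best: $39.

$39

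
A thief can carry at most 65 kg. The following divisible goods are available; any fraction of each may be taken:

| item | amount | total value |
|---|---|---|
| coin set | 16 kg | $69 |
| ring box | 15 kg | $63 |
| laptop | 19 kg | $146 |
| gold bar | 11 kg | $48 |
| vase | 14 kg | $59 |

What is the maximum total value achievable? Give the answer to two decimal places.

343.00

Take in order of value per unit:
- laptop (146/19 per unit): all 19 → value 146, running total 146.00
- gold bar (48/11 per unit): all 11 → value 48, running total 194.00
- coin set (69/16 per unit): all 16 → value 69, running total 263.00
- vase (59/14 per unit): all 14 → value 59, running total 322.00
- ring box (63/15 per unit): 5 of 15 → value 5×63/15 = 21.0000, running total 343.00
Total 343.00.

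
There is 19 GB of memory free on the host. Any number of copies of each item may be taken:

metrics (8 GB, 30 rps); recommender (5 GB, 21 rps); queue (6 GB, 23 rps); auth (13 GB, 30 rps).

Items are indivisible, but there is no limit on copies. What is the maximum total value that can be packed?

Best value-per-unit is recommender at 21/5; filling with it alone gives 3×21 = 63.
Optimal mix: 1×metrics + 1×recommender + 1×queue → memory 19, value 74.

74 rps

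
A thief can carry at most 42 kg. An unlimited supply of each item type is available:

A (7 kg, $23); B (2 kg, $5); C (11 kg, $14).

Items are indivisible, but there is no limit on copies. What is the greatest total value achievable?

Best value-per-unit is A at 23/7, and filling with it alone uses weight 6×7=42. No mix of the others beats 6×23 = 138.

$138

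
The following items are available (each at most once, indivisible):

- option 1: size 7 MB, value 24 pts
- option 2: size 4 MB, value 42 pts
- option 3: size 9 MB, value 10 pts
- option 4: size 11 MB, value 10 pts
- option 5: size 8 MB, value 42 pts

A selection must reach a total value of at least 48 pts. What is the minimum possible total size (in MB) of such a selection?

11

Subsets with value ≥ 48, sorted by total size:
- option 1+option 2: size 11, value 66
- option 2+option 5: size 12, value 84
- option 2+option 3: size 13, value 52
Minimum size: 11 MB.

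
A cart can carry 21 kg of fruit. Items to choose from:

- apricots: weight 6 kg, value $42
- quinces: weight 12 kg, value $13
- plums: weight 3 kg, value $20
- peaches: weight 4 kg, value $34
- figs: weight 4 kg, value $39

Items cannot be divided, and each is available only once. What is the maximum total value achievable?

$135

Check high-value combinations within 21 kg:
- apricots+plums+peaches+figs: weight 6+3+4+4=17, value 42+20+34+39=135
- apricots+peaches+figs: weight 6+4+4=14, value 42+34+39=115
- apricots+plums+figs: weight 6+3+4=13, value 42+20+39=101
- apricots+plums+peaches: weight 6+3+4=13, value 42+20+34=96
Best: $135.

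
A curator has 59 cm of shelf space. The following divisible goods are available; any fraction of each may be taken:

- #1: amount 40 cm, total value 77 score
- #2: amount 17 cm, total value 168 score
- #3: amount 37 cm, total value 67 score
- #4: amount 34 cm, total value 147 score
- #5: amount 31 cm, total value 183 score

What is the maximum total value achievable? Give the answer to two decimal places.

Take in order of value per unit:
- #2 (168/17 per unit): all 17 → value 168, running total 168.00
- #5 (183/31 per unit): all 31 → value 183, running total 351.00
- #4 (147/34 per unit): 11 of 34 → value 11×147/34 = 47.5588, running total 398.56
Total 398.56.

398.56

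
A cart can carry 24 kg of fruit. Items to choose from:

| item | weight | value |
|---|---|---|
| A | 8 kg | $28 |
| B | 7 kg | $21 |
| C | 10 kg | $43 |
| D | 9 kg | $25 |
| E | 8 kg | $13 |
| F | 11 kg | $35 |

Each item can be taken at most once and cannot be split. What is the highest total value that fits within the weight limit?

Check high-value combinations within 24 kg:
- C+F: weight 10+11=21, value 43+35=78
- A+B+D: weight 8+7+9=24, value 28+21+25=74
- A+C: weight 8+10=18, value 28+43=71
Best: $78.

$78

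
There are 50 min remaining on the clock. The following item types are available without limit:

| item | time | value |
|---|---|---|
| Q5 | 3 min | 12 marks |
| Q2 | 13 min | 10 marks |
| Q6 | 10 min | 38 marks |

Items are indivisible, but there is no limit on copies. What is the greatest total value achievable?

196 marks

Best value-per-unit is Q5 at 12/3; filling with it alone gives 16×12 = 192.
Optimal mix: 10×Q5 + 2×Q6 → time 50, value 196.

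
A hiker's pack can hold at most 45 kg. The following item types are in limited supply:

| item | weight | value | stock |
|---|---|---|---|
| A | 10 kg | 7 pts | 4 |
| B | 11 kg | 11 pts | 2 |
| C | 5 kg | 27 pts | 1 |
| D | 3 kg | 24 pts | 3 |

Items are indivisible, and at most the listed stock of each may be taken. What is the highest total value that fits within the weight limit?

124 pts

Top feasible selections:
- 2×A + 1×B + 1×C + 3×D: weight 45, value 124
- 2×B + 1×C + 3×D: weight 36, value 121
- 3×A + 1×C + 3×D: weight 44, value 120
Best: 124 pts.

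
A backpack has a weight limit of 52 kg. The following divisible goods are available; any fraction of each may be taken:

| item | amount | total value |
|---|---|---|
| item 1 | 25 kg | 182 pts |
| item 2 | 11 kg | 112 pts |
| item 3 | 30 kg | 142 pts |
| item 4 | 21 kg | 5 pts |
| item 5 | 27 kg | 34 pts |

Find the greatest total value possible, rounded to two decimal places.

Take in order of value per unit:
- item 2 (112/11 per unit): all 11 → value 112, running total 112.00
- item 1 (182/25 per unit): all 25 → value 182, running total 294.00
- item 3 (142/30 per unit): 16 of 30 → value 16×142/30 = 75.7333, running total 369.73
Total 369.73.

369.73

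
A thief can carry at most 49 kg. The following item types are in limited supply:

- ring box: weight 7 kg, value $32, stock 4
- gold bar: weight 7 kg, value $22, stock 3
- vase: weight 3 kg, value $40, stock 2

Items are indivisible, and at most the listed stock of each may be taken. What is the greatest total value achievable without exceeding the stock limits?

Best selections within weight 49 and stock limits:
- 4×ring box + 2×gold bar + 2×vase: weight 48, value 252
- 3×ring box + 3×gold bar + 2×vase: weight 48, value 242
- 4×ring box + 1×gold bar + 2×vase: weight 41, value 230
- 3×ring box + 2×gold bar + 2×vase: weight 41, value 220
Best: $252.

$252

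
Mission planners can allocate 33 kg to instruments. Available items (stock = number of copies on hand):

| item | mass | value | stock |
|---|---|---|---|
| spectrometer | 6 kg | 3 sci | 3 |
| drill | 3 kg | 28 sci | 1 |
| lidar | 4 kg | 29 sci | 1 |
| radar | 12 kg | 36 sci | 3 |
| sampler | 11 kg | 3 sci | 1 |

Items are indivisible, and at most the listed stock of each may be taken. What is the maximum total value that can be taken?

Best selections within mass 33 and stock limits:
- 1×drill + 1×lidar + 2×radar: mass 31, value 129
- 1×spectrometer + 1×drill + 2×radar: mass 33, value 103
- 1×lidar + 2×radar: mass 28, value 101
- 1×drill + 2×radar: mass 27, value 100
Best: 129 sci.

129 sci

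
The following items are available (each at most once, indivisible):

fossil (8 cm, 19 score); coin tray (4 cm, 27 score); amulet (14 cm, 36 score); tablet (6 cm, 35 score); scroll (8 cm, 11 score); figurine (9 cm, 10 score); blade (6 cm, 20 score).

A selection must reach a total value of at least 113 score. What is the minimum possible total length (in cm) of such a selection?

Subsets with value ≥ 113, sorted by total length:
- coin tray+amulet+tablet+blade: length 30, value 118
- fossil+coin tray+amulet+tablet: length 32, value 117
- fossil+coin tray+amulet+tablet+blade: length 38, value 137
- coin tray+amulet+tablet+scroll+blade: length 38, value 129
Minimum length: 30 cm.

30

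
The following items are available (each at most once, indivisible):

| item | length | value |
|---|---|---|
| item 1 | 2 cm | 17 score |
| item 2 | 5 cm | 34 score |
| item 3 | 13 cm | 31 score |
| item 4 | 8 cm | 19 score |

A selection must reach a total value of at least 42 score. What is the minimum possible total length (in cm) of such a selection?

Subsets with value ≥ 42, sorted by total length:
- item 1+item 2: length 7, value 51
- item 2+item 4: length 13, value 53
- item 1+item 2+item 4: length 15, value 70
Minimum length: 7 cm.

7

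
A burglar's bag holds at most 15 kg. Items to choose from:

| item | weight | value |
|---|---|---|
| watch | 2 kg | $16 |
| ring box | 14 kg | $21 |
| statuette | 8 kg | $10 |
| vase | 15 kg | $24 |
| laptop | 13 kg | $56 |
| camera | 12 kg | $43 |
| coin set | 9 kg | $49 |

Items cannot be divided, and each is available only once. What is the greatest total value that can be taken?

$72

Check high-value combinations within 15 kg:
- watch+laptop: weight 2+13=15, value 16+56=72
- watch+coin set: weight 2+9=11, value 16+49=65
- watch+camera: weight 2+12=14, value 16+43=59
- laptop: weight 13, value 56
- coin set: weight 9, value 49
Best: $72.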